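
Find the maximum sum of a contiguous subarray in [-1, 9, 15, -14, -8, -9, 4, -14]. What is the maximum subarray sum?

Using Kadane's algorithm on [-1, 9, 15, -14, -8, -9, 4, -14]:

Scanning through the array:
Position 1 (value 9): max_ending_here = 9, max_so_far = 9
Position 2 (value 15): max_ending_here = 24, max_so_far = 24
Position 3 (value -14): max_ending_here = 10, max_so_far = 24
Position 4 (value -8): max_ending_here = 2, max_so_far = 24
Position 5 (value -9): max_ending_here = -7, max_so_far = 24
Position 6 (value 4): max_ending_here = 4, max_so_far = 24
Position 7 (value -14): max_ending_here = -10, max_so_far = 24

Maximum subarray: [9, 15]
Maximum sum: 24

The maximum subarray is [9, 15] with sum 24. This subarray runs from index 1 to index 2.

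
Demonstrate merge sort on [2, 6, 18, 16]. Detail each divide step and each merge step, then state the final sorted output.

Merge sort trace:

Split: [2, 6, 18, 16] -> [2, 6] and [18, 16]
  Split: [2, 6] -> [2] and [6]
  Merge: [2] + [6] -> [2, 6]
  Split: [18, 16] -> [18] and [16]
  Merge: [18] + [16] -> [16, 18]
Merge: [2, 6] + [16, 18] -> [2, 6, 16, 18]

Final sorted array: [2, 6, 16, 18]

The merge sort proceeds by recursively splitting the array and merging sorted halves.
After all merges, the sorted array is [2, 6, 16, 18].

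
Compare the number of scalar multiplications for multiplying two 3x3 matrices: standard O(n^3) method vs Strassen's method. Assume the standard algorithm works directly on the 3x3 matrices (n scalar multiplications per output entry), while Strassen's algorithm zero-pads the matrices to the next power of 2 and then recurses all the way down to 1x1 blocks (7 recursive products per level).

Matrix multiplication for 3x3 matrices:

Strassen's algorithm requires power-of-2 dimensions. Pad 3x3 to 4x4 (next power of 2).

Standard algorithm: 3^3 = 27 multiplications
Strassen's algorithm: 7^(log2(4)) = 7^2 = 49 multiplications
Difference: 27 - 49 = -22 (Strassen uses MORE here due to padding overhead — for small or just-over-power-of-2 n, padding can outweigh the per-level savings)

Standard: 27 multiplications (3^3). Strassen: 49 multiplications (7^2, after padding to 4x4). Strassen reduces 8 recursive multiplications to 7 at each level.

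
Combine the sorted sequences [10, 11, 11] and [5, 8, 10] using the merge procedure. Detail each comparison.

Merging process:

Compare 10 vs 5: take 5 from right. Merged: [5]
Compare 10 vs 8: take 8 from right. Merged: [5, 8]
Compare 10 vs 10: take 10 from left. Merged: [5, 8, 10]
Compare 11 vs 10: take 10 from right. Merged: [5, 8, 10, 10]
Append remaining from left: [11, 11]. Merged: [5, 8, 10, 10, 11, 11]

Final merged array: [5, 8, 10, 10, 11, 11]
Total comparisons: 4

The merged array is [5, 8, 10, 10, 11, 11], requiring 4 comparisons. The merge step runs in O(n) time where n is the total number of elements.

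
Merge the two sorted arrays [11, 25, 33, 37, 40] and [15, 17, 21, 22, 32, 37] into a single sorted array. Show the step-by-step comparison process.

Merging process:

Compare 11 vs 15: take 11 from left. Merged: [11]
Compare 25 vs 15: take 15 from right. Merged: [11, 15]
Compare 25 vs 17: take 17 from right. Merged: [11, 15, 17]
Compare 25 vs 21: take 21 from right. Merged: [11, 15, 17, 21]
Compare 25 vs 22: take 22 from right. Merged: [11, 15, 17, 21, 22]
Compare 25 vs 32: take 25 from left. Merged: [11, 15, 17, 21, 22, 25]
Compare 33 vs 32: take 32 from right. Merged: [11, 15, 17, 21, 22, 25, 32]
Compare 33 vs 37: take 33 from left. Merged: [11, 15, 17, 21, 22, 25, 32, 33]
Compare 37 vs 37: take 37 from left. Merged: [11, 15, 17, 21, 22, 25, 32, 33, 37]
Compare 40 vs 37: take 37 from right. Merged: [11, 15, 17, 21, 22, 25, 32, 33, 37, 37]
Append remaining from left: [40]. Merged: [11, 15, 17, 21, 22, 25, 32, 33, 37, 37, 40]

Final merged array: [11, 15, 17, 21, 22, 25, 32, 33, 37, 37, 40]
Total comparisons: 10

The merged array is [11, 15, 17, 21, 22, 25, 32, 33, 37, 37, 40], requiring 10 comparisons. The merge step runs in O(n) time where n is the total number of elements.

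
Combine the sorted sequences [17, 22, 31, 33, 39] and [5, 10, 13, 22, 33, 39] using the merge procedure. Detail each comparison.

Merging process:

Compare 17 vs 5: take 5 from right. Merged: [5]
Compare 17 vs 10: take 10 from right. Merged: [5, 10]
Compare 17 vs 13: take 13 from right. Merged: [5, 10, 13]
Compare 17 vs 22: take 17 from left. Merged: [5, 10, 13, 17]
Compare 22 vs 22: take 22 from left. Merged: [5, 10, 13, 17, 22]
Compare 31 vs 22: take 22 from right. Merged: [5, 10, 13, 17, 22, 22]
Compare 31 vs 33: take 31 from left. Merged: [5, 10, 13, 17, 22, 22, 31]
Compare 33 vs 33: take 33 from left. Merged: [5, 10, 13, 17, 22, 22, 31, 33]
Compare 39 vs 33: take 33 from right. Merged: [5, 10, 13, 17, 22, 22, 31, 33, 33]
Compare 39 vs 39: take 39 from left. Merged: [5, 10, 13, 17, 22, 22, 31, 33, 33, 39]
Append remaining from right: [39]. Merged: [5, 10, 13, 17, 22, 22, 31, 33, 33, 39, 39]

Final merged array: [5, 10, 13, 17, 22, 22, 31, 33, 33, 39, 39]
Total comparisons: 10

The merged array is [5, 10, 13, 17, 22, 22, 31, 33, 33, 39, 39], requiring 10 comparisons. The merge step runs in O(n) time where n is the total number of elements.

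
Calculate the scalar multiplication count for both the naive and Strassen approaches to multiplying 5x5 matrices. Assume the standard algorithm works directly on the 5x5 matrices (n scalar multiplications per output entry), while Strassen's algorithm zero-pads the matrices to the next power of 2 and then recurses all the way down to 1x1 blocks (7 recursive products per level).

Matrix multiplication for 5x5 matrices:

Strassen's algorithm requires power-of-2 dimensions. Pad 5x5 to 8x8 (next power of 2).

Standard algorithm: 5^3 = 125 multiplications
Strassen's algorithm: 7^(log2(8)) = 7^3 = 343 multiplications
Difference: 125 - 343 = -218 (Strassen uses MORE here due to padding overhead — for small or just-over-power-of-2 n, padding can outweigh the per-level savings)

Standard: 125 multiplications (5^3). Strassen: 343 multiplications (7^3, after padding to 8x8). Strassen reduces 8 recursive multiplications to 7 at each level.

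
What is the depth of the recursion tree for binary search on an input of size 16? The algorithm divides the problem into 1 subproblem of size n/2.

For divide and conquer with division factor 2:

Problem sizes at each level:
Level 0: 16
Level 1: 8
Level 2: 4
Level 3: 2
Level 4: 1

The root is level 0 and the size-1 base case is level 4 (the tree spans levels 0 through 4, i.e. 5 levels counting the root), so the depth is the number of divisions: log_2(16) = 4

The recursion tree depth is log_2(16) = 4. At each level, the problem size is divided by 2, so it takes 4 divisions to reduce to a base case of size 1. The algorithm makes 1 recursive call at each level.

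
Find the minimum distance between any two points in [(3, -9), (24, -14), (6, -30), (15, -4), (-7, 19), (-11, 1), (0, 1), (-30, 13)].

Computing all pairwise distances among 8 points:

d((3, -9), (24, -14)) = 21.587
d((3, -9), (6, -30)) = 21.2132
d((3, -9), (15, -4)) = 13.0
d((3, -9), (-7, 19)) = 29.7321
d((3, -9), (-11, 1)) = 17.2047
d((3, -9), (0, 1)) = 10.4403 <-- minimum
d((3, -9), (-30, 13)) = 39.6611
d((24, -14), (6, -30)) = 24.0832
d((24, -14), (15, -4)) = 13.4536
d((24, -14), (-7, 19)) = 45.2769
d((24, -14), (-11, 1)) = 38.0789
d((24, -14), (0, 1)) = 28.3019
d((24, -14), (-30, 13)) = 60.3738
d((6, -30), (15, -4)) = 27.5136
d((6, -30), (-7, 19)) = 50.6952
d((6, -30), (-11, 1)) = 35.3553
d((6, -30), (0, 1)) = 31.5753
d((6, -30), (-30, 13)) = 56.0803
d((15, -4), (-7, 19)) = 31.8277
d((15, -4), (-11, 1)) = 26.4764
d((15, -4), (0, 1)) = 15.8114
d((15, -4), (-30, 13)) = 48.1041
d((-7, 19), (-11, 1)) = 18.4391
d((-7, 19), (0, 1)) = 19.3132
d((-7, 19), (-30, 13)) = 23.7697
d((-11, 1), (0, 1)) = 11.0
d((-11, 1), (-30, 13)) = 22.4722
d((0, 1), (-30, 13)) = 32.311

Closest pair: (3, -9) and (0, 1) with distance 10.4403

The closest pair is (3, -9) and (0, 1) with Euclidean distance 10.4403. For 8 points, brute-force pairwise comparison is shown above. For large n, the divide-and-conquer algorithm (sort by x, recurse on halves, check the dividing strip) achieves O(n log n).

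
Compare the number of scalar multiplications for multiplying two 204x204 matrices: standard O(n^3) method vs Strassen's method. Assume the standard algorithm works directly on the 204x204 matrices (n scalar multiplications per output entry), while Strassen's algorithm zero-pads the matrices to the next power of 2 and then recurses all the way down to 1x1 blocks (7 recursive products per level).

Matrix multiplication for 204x204 matrices:

Strassen's algorithm requires power-of-2 dimensions. Pad 204x204 to 256x256 (next power of 2).

Standard algorithm: 204^3 = 8489664 multiplications
Strassen's algorithm: 7^(log2(256)) = 7^8 = 5764801 multiplications
Savings: 8489664 - 5764801 = 2724863 multiplications

Standard: 8489664 multiplications (204^3). Strassen: 5764801 multiplications (7^8, after padding to 256x256). Strassen reduces 8 recursive multiplications to 7 at each level.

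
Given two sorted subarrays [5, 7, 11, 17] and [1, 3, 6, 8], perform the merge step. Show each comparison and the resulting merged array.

Merging process:

Compare 5 vs 1: take 1 from right. Merged: [1]
Compare 5 vs 3: take 3 from right. Merged: [1, 3]
Compare 5 vs 6: take 5 from left. Merged: [1, 3, 5]
Compare 7 vs 6: take 6 from right. Merged: [1, 3, 5, 6]
Compare 7 vs 8: take 7 from left. Merged: [1, 3, 5, 6, 7]
Compare 11 vs 8: take 8 from right. Merged: [1, 3, 5, 6, 7, 8]
Append remaining from left: [11, 17]. Merged: [1, 3, 5, 6, 7, 8, 11, 17]

Final merged array: [1, 3, 5, 6, 7, 8, 11, 17]
Total comparisons: 6

The merged array is [1, 3, 5, 6, 7, 8, 11, 17], requiring 6 comparisons. The merge step runs in O(n) time where n is the total number of elements.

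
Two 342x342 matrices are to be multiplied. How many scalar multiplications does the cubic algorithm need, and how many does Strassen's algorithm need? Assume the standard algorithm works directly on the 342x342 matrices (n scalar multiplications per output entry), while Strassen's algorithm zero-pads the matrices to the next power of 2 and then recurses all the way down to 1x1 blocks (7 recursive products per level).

Matrix multiplication for 342x342 matrices:

Strassen's algorithm requires power-of-2 dimensions. Pad 342x342 to 512x512 (next power of 2).

Standard algorithm: 342^3 = 40001688 multiplications
Strassen's algorithm: 7^(log2(512)) = 7^9 = 40353607 multiplications
Difference: 40001688 - 40353607 = -351919 (Strassen uses MORE here due to padding overhead — for small or just-over-power-of-2 n, padding can outweigh the per-level savings)

Standard: 40001688 multiplications (342^3). Strassen: 40353607 multiplications (7^9, after padding to 512x512). Strassen reduces 8 recursive multiplications to 7 at each level.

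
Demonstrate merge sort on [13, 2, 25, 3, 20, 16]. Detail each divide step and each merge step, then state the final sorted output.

Merge sort trace:

Split: [13, 2, 25, 3, 20, 16] -> [13, 2, 25] and [3, 20, 16]
  Split: [13, 2, 25] -> [13] and [2, 25]
    Split: [2, 25] -> [2] and [25]
    Merge: [2] + [25] -> [2, 25]
  Merge: [13] + [2, 25] -> [2, 13, 25]
  Split: [3, 20, 16] -> [3] and [20, 16]
    Split: [20, 16] -> [20] and [16]
    Merge: [20] + [16] -> [16, 20]
  Merge: [3] + [16, 20] -> [3, 16, 20]
Merge: [2, 13, 25] + [3, 16, 20] -> [2, 3, 13, 16, 20, 25]

Final sorted array: [2, 3, 13, 16, 20, 25]

The merge sort proceeds by recursively splitting the array and merging sorted halves.
After all merges, the sorted array is [2, 3, 13, 16, 20, 25].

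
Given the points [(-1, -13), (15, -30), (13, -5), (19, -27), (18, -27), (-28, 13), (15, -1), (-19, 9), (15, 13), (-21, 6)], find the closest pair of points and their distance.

Computing all pairwise distances among 10 points:

d((-1, -13), (15, -30)) = 23.3452
d((-1, -13), (13, -5)) = 16.1245
d((-1, -13), (19, -27)) = 24.4131
d((-1, -13), (18, -27)) = 23.6008
d((-1, -13), (-28, 13)) = 37.4833
d((-1, -13), (15, -1)) = 20.0
d((-1, -13), (-19, 9)) = 28.4253
d((-1, -13), (15, 13)) = 30.5287
d((-1, -13), (-21, 6)) = 27.5862
d((15, -30), (13, -5)) = 25.0799
d((15, -30), (19, -27)) = 5.0
d((15, -30), (18, -27)) = 4.2426
d((15, -30), (-28, 13)) = 60.8112
d((15, -30), (15, -1)) = 29.0
d((15, -30), (-19, 9)) = 51.7397
d((15, -30), (15, 13)) = 43.0
d((15, -30), (-21, 6)) = 50.9117
d((13, -5), (19, -27)) = 22.8035
d((13, -5), (18, -27)) = 22.561
d((13, -5), (-28, 13)) = 44.7772
d((13, -5), (15, -1)) = 4.4721
d((13, -5), (-19, 9)) = 34.9285
d((13, -5), (15, 13)) = 18.1108
d((13, -5), (-21, 6)) = 35.7351
d((19, -27), (18, -27)) = 1.0 <-- minimum
d((19, -27), (-28, 13)) = 61.7171
d((19, -27), (15, -1)) = 26.3059
d((19, -27), (-19, 9)) = 52.345
d((19, -27), (15, 13)) = 40.1995
d((19, -27), (-21, 6)) = 51.8556
d((18, -27), (-28, 13)) = 60.959
d((18, -27), (15, -1)) = 26.1725
d((18, -27), (-19, 9)) = 51.6236
d((18, -27), (15, 13)) = 40.1123
d((18, -27), (-21, 6)) = 51.0882
d((-28, 13), (15, -1)) = 45.2217
d((-28, 13), (-19, 9)) = 9.8489
d((-28, 13), (15, 13)) = 43.0
d((-28, 13), (-21, 6)) = 9.8995
d((15, -1), (-19, 9)) = 35.4401
d((15, -1), (15, 13)) = 14.0
d((15, -1), (-21, 6)) = 36.6742
d((-19, 9), (15, 13)) = 34.2345
d((-19, 9), (-21, 6)) = 3.6056
d((15, 13), (-21, 6)) = 36.6742

Closest pair: (19, -27) and (18, -27) with distance 1.0

The closest pair is (19, -27) and (18, -27) with Euclidean distance 1.0. For 10 points, brute-force pairwise comparison is shown above. For large n, the divide-and-conquer algorithm (sort by x, recurse on halves, check the dividing strip) achieves O(n log n).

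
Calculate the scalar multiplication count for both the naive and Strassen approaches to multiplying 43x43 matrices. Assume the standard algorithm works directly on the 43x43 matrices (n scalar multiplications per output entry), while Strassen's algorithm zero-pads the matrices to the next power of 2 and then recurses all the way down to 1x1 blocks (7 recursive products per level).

Matrix multiplication for 43x43 matrices:

Strassen's algorithm requires power-of-2 dimensions. Pad 43x43 to 64x64 (next power of 2).

Standard algorithm: 43^3 = 79507 multiplications
Strassen's algorithm: 7^(log2(64)) = 7^6 = 117649 multiplications
Difference: 79507 - 117649 = -38142 (Strassen uses MORE here due to padding overhead — for small or just-over-power-of-2 n, padding can outweigh the per-level savings)

Standard: 79507 multiplications (43^3). Strassen: 117649 multiplications (7^6, after padding to 64x64). Strassen reduces 8 recursive multiplications to 7 at each level.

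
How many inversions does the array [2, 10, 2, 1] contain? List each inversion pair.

Finding inversions in [2, 10, 2, 1]:

(0, 3): arr[0]=2 > arr[3]=1
(1, 2): arr[1]=10 > arr[2]=2
(1, 3): arr[1]=10 > arr[3]=1
(2, 3): arr[2]=2 > arr[3]=1

Total inversions: 4

The array has 4 inversion(s): (0,3), (1,2), (1,3), (2,3). Each pair (i,j) satisfies i < j and arr[i] > arr[j].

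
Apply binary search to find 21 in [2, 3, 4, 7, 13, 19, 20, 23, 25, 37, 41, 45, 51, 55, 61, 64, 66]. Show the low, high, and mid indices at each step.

Binary search for 21 in [2, 3, 4, 7, 13, 19, 20, 23, 25, 37, 41, 45, 51, 55, 61, 64, 66]:

lo=0, hi=16, mid=8, arr[mid]=25 -> 25 > 21, search left half
lo=0, hi=7, mid=3, arr[mid]=7 -> 7 < 21, search right half
lo=4, hi=7, mid=5, arr[mid]=19 -> 19 < 21, search right half
lo=6, hi=7, mid=6, arr[mid]=20 -> 20 < 21, search right half
lo=7, hi=7, mid=7, arr[mid]=23 -> 23 > 21, search left half
lo=7 > hi=6, target 21 not found

Binary search determines that 21 is not in the array after 5 comparisons. The search space was exhausted without finding the target.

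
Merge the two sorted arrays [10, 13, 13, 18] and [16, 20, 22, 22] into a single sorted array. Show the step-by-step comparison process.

Merging process:

Compare 10 vs 16: take 10 from left. Merged: [10]
Compare 13 vs 16: take 13 from left. Merged: [10, 13]
Compare 13 vs 16: take 13 from left. Merged: [10, 13, 13]
Compare 18 vs 16: take 16 from right. Merged: [10, 13, 13, 16]
Compare 18 vs 20: take 18 from left. Merged: [10, 13, 13, 16, 18]
Append remaining from right: [20, 22, 22]. Merged: [10, 13, 13, 16, 18, 20, 22, 22]

Final merged array: [10, 13, 13, 16, 18, 20, 22, 22]
Total comparisons: 5

The merged array is [10, 13, 13, 16, 18, 20, 22, 22], requiring 5 comparisons. The merge step runs in O(n) time where n is the total number of elements.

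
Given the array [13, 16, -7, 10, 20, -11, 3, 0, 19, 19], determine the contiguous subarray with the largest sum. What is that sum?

Using Kadane's algorithm on [13, 16, -7, 10, 20, -11, 3, 0, 19, 19]:

Scanning through the array:
Position 1 (value 16): max_ending_here = 29, max_so_far = 29
Position 2 (value -7): max_ending_here = 22, max_so_far = 29
Position 3 (value 10): max_ending_here = 32, max_so_far = 32
Position 4 (value 20): max_ending_here = 52, max_so_far = 52
Position 5 (value -11): max_ending_here = 41, max_so_far = 52
Position 6 (value 3): max_ending_here = 44, max_so_far = 52
Position 7 (value 0): max_ending_here = 44, max_so_far = 52
Position 8 (value 19): max_ending_here = 63, max_so_far = 63
Position 9 (value 19): max_ending_here = 82, max_so_far = 82

Maximum subarray: [13, 16, -7, 10, 20, -11, 3, 0, 19, 19]
Maximum sum: 82

The maximum subarray is [13, 16, -7, 10, 20, -11, 3, 0, 19, 19] with sum 82. This subarray runs from index 0 to index 9.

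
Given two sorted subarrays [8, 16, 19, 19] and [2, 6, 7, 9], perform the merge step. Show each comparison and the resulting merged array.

Merging process:

Compare 8 vs 2: take 2 from right. Merged: [2]
Compare 8 vs 6: take 6 from right. Merged: [2, 6]
Compare 8 vs 7: take 7 from right. Merged: [2, 6, 7]
Compare 8 vs 9: take 8 from left. Merged: [2, 6, 7, 8]
Compare 16 vs 9: take 9 from right. Merged: [2, 6, 7, 8, 9]
Append remaining from left: [16, 19, 19]. Merged: [2, 6, 7, 8, 9, 16, 19, 19]

Final merged array: [2, 6, 7, 8, 9, 16, 19, 19]
Total comparisons: 5

The merged array is [2, 6, 7, 8, 9, 16, 19, 19], requiring 5 comparisons. The merge step runs in O(n) time where n is the total number of elements.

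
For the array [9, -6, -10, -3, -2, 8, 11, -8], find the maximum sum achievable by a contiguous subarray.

Using Kadane's algorithm on [9, -6, -10, -3, -2, 8, 11, -8]:

Scanning through the array:
Position 1 (value -6): max_ending_here = 3, max_so_far = 9
Position 2 (value -10): max_ending_here = -7, max_so_far = 9
Position 3 (value -3): max_ending_here = -3, max_so_far = 9
Position 4 (value -2): max_ending_here = -2, max_so_far = 9
Position 5 (value 8): max_ending_here = 8, max_so_far = 9
Position 6 (value 11): max_ending_here = 19, max_so_far = 19
Position 7 (value -8): max_ending_here = 11, max_so_far = 19

Maximum subarray: [8, 11]
Maximum sum: 19

The maximum subarray is [8, 11] with sum 19. This subarray runs from index 5 to index 6.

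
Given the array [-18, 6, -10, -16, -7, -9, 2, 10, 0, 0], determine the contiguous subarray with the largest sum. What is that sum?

Using Kadane's algorithm on [-18, 6, -10, -16, -7, -9, 2, 10, 0, 0]:

Scanning through the array:
Position 1 (value 6): max_ending_here = 6, max_so_far = 6
Position 2 (value -10): max_ending_here = -4, max_so_far = 6
Position 3 (value -16): max_ending_here = -16, max_so_far = 6
Position 4 (value -7): max_ending_here = -7, max_so_far = 6
Position 5 (value -9): max_ending_here = -9, max_so_far = 6
Position 6 (value 2): max_ending_here = 2, max_so_far = 6
Position 7 (value 10): max_ending_here = 12, max_so_far = 12
Position 8 (value 0): max_ending_here = 12, max_so_far = 12
Position 9 (value 0): max_ending_here = 12, max_so_far = 12

Maximum subarray: [2, 10]
Maximum sum: 12

The maximum subarray is [2, 10] with sum 12. This subarray runs from index 6 to index 7.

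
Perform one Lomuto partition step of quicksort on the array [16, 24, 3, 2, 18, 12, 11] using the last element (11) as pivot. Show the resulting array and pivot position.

Lomuto partition with pivot = 11:

Initial array: [16, 24, 3, 2, 18, 12, 11]

arr[0]=16 > 11: no swap
arr[1]=24 > 11: no swap
arr[2]=3 <= 11: swap with position 0, array becomes [3, 24, 16, 2, 18, 12, 11]
arr[3]=2 <= 11: swap with position 1, array becomes [3, 2, 16, 24, 18, 12, 11]
arr[4]=18 > 11: no swap
arr[5]=12 > 11: no swap

Place pivot at position 2: [3, 2, 11, 24, 18, 12, 16]
Pivot position: 2

After partitioning with pivot 11, the array becomes [3, 2, 11, 24, 18, 12, 16]. The pivot is placed at index 2. All elements to the left of the pivot are <= 11, and all elements to the right are > 11.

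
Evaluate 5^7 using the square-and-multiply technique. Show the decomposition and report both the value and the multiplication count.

Computing 5^7 by squaring (build up from 5^1; each line after the first costs one multiplication):

5^1 = 5
5^2 = (5^1)^2 = 5^2 = 25
5^3 = 5 * 5^2 = 5 * 25 = 125
5^6 = (5^3)^2 = 125^2 = 15625
5^7 = 5 * 5^6 = 5 * 15625 = 78125

Result: 78125
Multiplications needed: 4 (4 lines after 5^1)

5^7 = 78125. Using exponentiation by squaring, this requires 4 multiplications. The key idea: if the exponent is even, square the half-power; if odd, multiply by the base once.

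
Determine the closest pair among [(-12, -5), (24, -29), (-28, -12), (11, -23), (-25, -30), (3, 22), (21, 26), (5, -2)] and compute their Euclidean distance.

Computing all pairwise distances among 8 points:

d((-12, -5), (24, -29)) = 43.2666
d((-12, -5), (-28, -12)) = 17.4642
d((-12, -5), (11, -23)) = 29.2062
d((-12, -5), (-25, -30)) = 28.178
d((-12, -5), (3, 22)) = 30.8869
d((-12, -5), (21, 26)) = 45.2769
d((-12, -5), (5, -2)) = 17.2627
d((24, -29), (-28, -12)) = 54.7083
d((24, -29), (11, -23)) = 14.3178 <-- minimum
d((24, -29), (-25, -30)) = 49.0102
d((24, -29), (3, 22)) = 55.1543
d((24, -29), (21, 26)) = 55.0818
d((24, -29), (5, -2)) = 33.0151
d((-28, -12), (11, -23)) = 40.5216
d((-28, -12), (-25, -30)) = 18.2483
d((-28, -12), (3, 22)) = 46.0109
d((-28, -12), (21, 26)) = 62.0081
d((-28, -12), (5, -2)) = 34.4819
d((11, -23), (-25, -30)) = 36.6742
d((11, -23), (3, 22)) = 45.7056
d((11, -23), (21, 26)) = 50.01
d((11, -23), (5, -2)) = 21.8403
d((-25, -30), (3, 22)) = 59.0593
d((-25, -30), (21, 26)) = 72.4707
d((-25, -30), (5, -2)) = 41.0366
d((3, 22), (21, 26)) = 18.4391
d((3, 22), (5, -2)) = 24.0832
d((21, 26), (5, -2)) = 32.249

Closest pair: (24, -29) and (11, -23) with distance 14.3178

The closest pair is (24, -29) and (11, -23) with Euclidean distance 14.3178. For 8 points, brute-force pairwise comparison is shown above. For large n, the divide-and-conquer algorithm (sort by x, recurse on halves, check the dividing strip) achieves O(n log n).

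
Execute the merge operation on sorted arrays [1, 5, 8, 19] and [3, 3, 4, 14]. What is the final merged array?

Merging process:

Compare 1 vs 3: take 1 from left. Merged: [1]
Compare 5 vs 3: take 3 from right. Merged: [1, 3]
Compare 5 vs 3: take 3 from right. Merged: [1, 3, 3]
Compare 5 vs 4: take 4 from right. Merged: [1, 3, 3, 4]
Compare 5 vs 14: take 5 from left. Merged: [1, 3, 3, 4, 5]
Compare 8 vs 14: take 8 from left. Merged: [1, 3, 3, 4, 5, 8]
Compare 19 vs 14: take 14 from right. Merged: [1, 3, 3, 4, 5, 8, 14]
Append remaining from left: [19]. Merged: [1, 3, 3, 4, 5, 8, 14, 19]

Final merged array: [1, 3, 3, 4, 5, 8, 14, 19]
Total comparisons: 7

The merged array is [1, 3, 3, 4, 5, 8, 14, 19], requiring 7 comparisons. The merge step runs in O(n) time where n is the total number of elements.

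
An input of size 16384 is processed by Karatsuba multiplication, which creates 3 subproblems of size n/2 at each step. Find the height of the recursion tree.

For divide and conquer with division factor 2:

Problem sizes at each level:
Level 0: 16384
Level 1: 8192
Level 2: 4096
Level 3: 2048
Level 4: 1024
Level 5: 512
Level 6: 256
Level 7: 128
Level 8: 64
Level 9: 32
Level 10: 16
Level 11: 8
Level 12: 4
Level 13: 2
Level 14: 1

The root is level 0 and the size-1 base case is level 14 (the tree spans levels 0 through 14, i.e. 15 levels counting the root), so the depth is the number of divisions: log_2(16384) = 14

The recursion tree depth is log_2(16384) = 14. At each level, the problem size is divided by 2, so it takes 14 divisions to reduce to a base case of size 1. The algorithm makes 3 recursive calls at each level.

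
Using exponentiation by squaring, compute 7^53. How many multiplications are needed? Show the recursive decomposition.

Computing 7^53 by squaring (build up from 7^1; each line after the first costs one multiplication):

7^1 = 7
7^2 = (7^1)^2 = 7^2 = 49
7^3 = 7 * 7^2 = 7 * 49 = 343
7^6 = (7^3)^2 = 343^2 = 117649
7^12 = (7^6)^2 = 117649^2 = 13841287201
7^13 = 7 * 7^12 = 7 * 13841287201 = 96889010407
7^26 = (7^13)^2 = 96889010407^2 = 9387480337647754305649
7^52 = (7^26)^2 = 9387480337647754305649^2 = 88124787089723195184393736687912818113311201
7^53 = 7 * 7^52 = 7 * 88124787089723195184393736687912818113311201 = 616873509628062366290756156815389726793178407

Result: 616873509628062366290756156815389726793178407
Multiplications needed: 8 (8 lines after 7^1)

7^53 = 616873509628062366290756156815389726793178407. Using exponentiation by squaring, this requires 8 multiplications. The key idea: if the exponent is even, square the half-power; if odd, multiply by the base once.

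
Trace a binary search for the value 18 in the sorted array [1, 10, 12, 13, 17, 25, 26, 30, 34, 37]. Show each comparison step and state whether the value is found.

Binary search for 18 in [1, 10, 12, 13, 17, 25, 26, 30, 34, 37]:

lo=0, hi=9, mid=4, arr[mid]=17 -> 17 < 18, search right half
lo=5, hi=9, mid=7, arr[mid]=30 -> 30 > 18, search left half
lo=5, hi=6, mid=5, arr[mid]=25 -> 25 > 18, search left half
lo=5 > hi=4, target 18 not found

Binary search determines that 18 is not in the array after 3 comparisons. The search space was exhausted without finding the target.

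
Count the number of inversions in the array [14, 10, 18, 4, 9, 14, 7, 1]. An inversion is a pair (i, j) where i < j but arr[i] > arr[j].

Finding inversions in [14, 10, 18, 4, 9, 14, 7, 1]:

(0, 1): arr[0]=14 > arr[1]=10
(0, 3): arr[0]=14 > arr[3]=4
(0, 4): arr[0]=14 > arr[4]=9
(0, 6): arr[0]=14 > arr[6]=7
(0, 7): arr[0]=14 > arr[7]=1
(1, 3): arr[1]=10 > arr[3]=4
(1, 4): arr[1]=10 > arr[4]=9
(1, 6): arr[1]=10 > arr[6]=7
(1, 7): arr[1]=10 > arr[7]=1
(2, 3): arr[2]=18 > arr[3]=4
(2, 4): arr[2]=18 > arr[4]=9
(2, 5): arr[2]=18 > arr[5]=14
(2, 6): arr[2]=18 > arr[6]=7
(2, 7): arr[2]=18 > arr[7]=1
(3, 7): arr[3]=4 > arr[7]=1
(4, 6): arr[4]=9 > arr[6]=7
(4, 7): arr[4]=9 > arr[7]=1
(5, 6): arr[5]=14 > arr[6]=7
(5, 7): arr[5]=14 > arr[7]=1
(6, 7): arr[6]=7 > arr[7]=1

Total inversions: 20

The array has 20 inversion(s): (0,1), (0,3), (0,4), (0,6), (0,7), (1,3), (1,4), (1,6), (1,7), (2,3), (2,4), (2,5), (2,6), (2,7), (3,7), (4,6), (4,7), (5,6), (5,7), (6,7). Each pair (i,j) satisfies i < j and arr[i] > arr[j].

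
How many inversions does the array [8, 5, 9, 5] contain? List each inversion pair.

Finding inversions in [8, 5, 9, 5]:

(0, 1): arr[0]=8 > arr[1]=5
(0, 3): arr[0]=8 > arr[3]=5
(2, 3): arr[2]=9 > arr[3]=5

Total inversions: 3

The array has 3 inversion(s): (0,1), (0,3), (2,3). Each pair (i,j) satisfies i < j and arr[i] > arr[j].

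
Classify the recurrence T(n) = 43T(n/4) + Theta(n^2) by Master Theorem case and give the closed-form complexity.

Master Theorem for T(n) = 43T(n/4) + O(n^2):

a = 43, b = 4, c = 2
log_b(a) = log_4(43) = 2.7131

Case 1: c = 2 < log_4(43) = 2.7131
T(n) = O(n^(log_4 43))

For T(n) = 43T(n/4) + O(n^2): log_4(43) = 2.7131. This is Case 1 of the Master Theorem (c < log_b(a), work dominated by leaves), giving O(n^(log_4 43)).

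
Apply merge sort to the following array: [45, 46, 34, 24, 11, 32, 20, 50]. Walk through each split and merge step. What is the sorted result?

Merge sort trace:

Split: [45, 46, 34, 24, 11, 32, 20, 50] -> [45, 46, 34, 24] and [11, 32, 20, 50]
  Split: [45, 46, 34, 24] -> [45, 46] and [34, 24]
    Split: [45, 46] -> [45] and [46]
    Merge: [45] + [46] -> [45, 46]
    Split: [34, 24] -> [34] and [24]
    Merge: [34] + [24] -> [24, 34]
  Merge: [45, 46] + [24, 34] -> [24, 34, 45, 46]
  Split: [11, 32, 20, 50] -> [11, 32] and [20, 50]
    Split: [11, 32] -> [11] and [32]
    Merge: [11] + [32] -> [11, 32]
    Split: [20, 50] -> [20] and [50]
    Merge: [20] + [50] -> [20, 50]
  Merge: [11, 32] + [20, 50] -> [11, 20, 32, 50]
Merge: [24, 34, 45, 46] + [11, 20, 32, 50] -> [11, 20, 24, 32, 34, 45, 46, 50]

Final sorted array: [11, 20, 24, 32, 34, 45, 46, 50]

The merge sort proceeds by recursively splitting the array and merging sorted halves.
After all merges, the sorted array is [11, 20, 24, 32, 34, 45, 46, 50].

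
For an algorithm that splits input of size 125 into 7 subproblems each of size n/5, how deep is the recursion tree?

For divide and conquer with division factor 5:

Problem sizes at each level:
Level 0: 125
Level 1: 25
Level 2: 5
Level 3: 1

The root is level 0 and the size-1 base case is level 3 (the tree spans levels 0 through 3, i.e. 4 levels counting the root), so the depth is the number of divisions: log_5(125) = 3

The recursion tree depth is log_5(125) = 3. At each level, the problem size is divided by 5, so it takes 3 divisions to reduce to a base case of size 1. The algorithm makes 7 recursive calls at each level.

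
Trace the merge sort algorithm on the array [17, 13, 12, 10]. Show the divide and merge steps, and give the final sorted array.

Merge sort trace:

Split: [17, 13, 12, 10] -> [17, 13] and [12, 10]
  Split: [17, 13] -> [17] and [13]
  Merge: [17] + [13] -> [13, 17]
  Split: [12, 10] -> [12] and [10]
  Merge: [12] + [10] -> [10, 12]
Merge: [13, 17] + [10, 12] -> [10, 12, 13, 17]

Final sorted array: [10, 12, 13, 17]

The merge sort proceeds by recursively splitting the array and merging sorted halves.
After all merges, the sorted array is [10, 12, 13, 17].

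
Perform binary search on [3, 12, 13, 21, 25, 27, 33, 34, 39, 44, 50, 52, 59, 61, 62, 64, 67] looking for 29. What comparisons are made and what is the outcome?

Binary search for 29 in [3, 12, 13, 21, 25, 27, 33, 34, 39, 44, 50, 52, 59, 61, 62, 64, 67]:

lo=0, hi=16, mid=8, arr[mid]=39 -> 39 > 29, search left half
lo=0, hi=7, mid=3, arr[mid]=21 -> 21 < 29, search right half
lo=4, hi=7, mid=5, arr[mid]=27 -> 27 < 29, search right half
lo=6, hi=7, mid=6, arr[mid]=33 -> 33 > 29, search left half
lo=6 > hi=5, target 29 not found

Binary search determines that 29 is not in the array after 4 comparisons. The search space was exhausted without finding the target.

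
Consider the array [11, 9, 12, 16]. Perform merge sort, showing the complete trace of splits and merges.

Merge sort trace:

Split: [11, 9, 12, 16] -> [11, 9] and [12, 16]
  Split: [11, 9] -> [11] and [9]
  Merge: [11] + [9] -> [9, 11]
  Split: [12, 16] -> [12] and [16]
  Merge: [12] + [16] -> [12, 16]
Merge: [9, 11] + [12, 16] -> [9, 11, 12, 16]

Final sorted array: [9, 11, 12, 16]

The merge sort proceeds by recursively splitting the array and merging sorted halves.
After all merges, the sorted array is [9, 11, 12, 16].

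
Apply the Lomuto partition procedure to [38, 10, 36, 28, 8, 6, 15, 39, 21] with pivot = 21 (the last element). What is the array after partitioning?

Lomuto partition with pivot = 21:

Initial array: [38, 10, 36, 28, 8, 6, 15, 39, 21]

arr[0]=38 > 21: no swap
arr[1]=10 <= 21: swap with position 0, array becomes [10, 38, 36, 28, 8, 6, 15, 39, 21]
arr[2]=36 > 21: no swap
arr[3]=28 > 21: no swap
arr[4]=8 <= 21: swap with position 1, array becomes [10, 8, 36, 28, 38, 6, 15, 39, 21]
arr[5]=6 <= 21: swap with position 2, array becomes [10, 8, 6, 28, 38, 36, 15, 39, 21]
arr[6]=15 <= 21: swap with position 3, array becomes [10, 8, 6, 15, 38, 36, 28, 39, 21]
arr[7]=39 > 21: no swap

Place pivot at position 4: [10, 8, 6, 15, 21, 36, 28, 39, 38]
Pivot position: 4

After partitioning with pivot 21, the array becomes [10, 8, 6, 15, 21, 36, 28, 39, 38]. The pivot is placed at index 4. All elements to the left of the pivot are <= 21, and all elements to the right are > 21.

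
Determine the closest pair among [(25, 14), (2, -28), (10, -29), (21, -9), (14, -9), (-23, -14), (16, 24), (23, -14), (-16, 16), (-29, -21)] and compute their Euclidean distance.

Computing all pairwise distances among 10 points:

d((25, 14), (2, -28)) = 47.8853
d((25, 14), (10, -29)) = 45.5412
d((25, 14), (21, -9)) = 23.3452
d((25, 14), (14, -9)) = 25.4951
d((25, 14), (-23, -14)) = 55.5698
d((25, 14), (16, 24)) = 13.4536
d((25, 14), (23, -14)) = 28.0713
d((25, 14), (-16, 16)) = 41.0488
d((25, 14), (-29, -21)) = 64.3506
d((2, -28), (10, -29)) = 8.0623
d((2, -28), (21, -9)) = 26.8701
d((2, -28), (14, -9)) = 22.4722
d((2, -28), (-23, -14)) = 28.6531
d((2, -28), (16, 24)) = 53.8516
d((2, -28), (23, -14)) = 25.2389
d((2, -28), (-16, 16)) = 47.5395
d((2, -28), (-29, -21)) = 31.7805
d((10, -29), (21, -9)) = 22.8254
d((10, -29), (14, -9)) = 20.3961
d((10, -29), (-23, -14)) = 36.2491
d((10, -29), (16, 24)) = 53.3385
d((10, -29), (23, -14)) = 19.8494
d((10, -29), (-16, 16)) = 51.9711
d((10, -29), (-29, -21)) = 39.8121
d((21, -9), (14, -9)) = 7.0
d((21, -9), (-23, -14)) = 44.2832
d((21, -9), (16, 24)) = 33.3766
d((21, -9), (23, -14)) = 5.3852 <-- minimum
d((21, -9), (-16, 16)) = 44.6542
d((21, -9), (-29, -21)) = 51.4198
d((14, -9), (-23, -14)) = 37.3363
d((14, -9), (16, 24)) = 33.0606
d((14, -9), (23, -14)) = 10.2956
d((14, -9), (-16, 16)) = 39.0512
d((14, -9), (-29, -21)) = 44.643
d((-23, -14), (16, 24)) = 54.4518
d((-23, -14), (23, -14)) = 46.0
d((-23, -14), (-16, 16)) = 30.8058
d((-23, -14), (-29, -21)) = 9.2195
d((16, 24), (23, -14)) = 38.6394
d((16, 24), (-16, 16)) = 32.9848
d((16, 24), (-29, -21)) = 63.6396
d((23, -14), (-16, 16)) = 49.2037
d((23, -14), (-29, -21)) = 52.469
d((-16, 16), (-29, -21)) = 39.2173

Closest pair: (21, -9) and (23, -14) with distance 5.3852

The closest pair is (21, -9) and (23, -14) with Euclidean distance 5.3852. For 10 points, brute-force pairwise comparison is shown above. For large n, the divide-and-conquer algorithm (sort by x, recurse on halves, check the dividing strip) achieves O(n log n).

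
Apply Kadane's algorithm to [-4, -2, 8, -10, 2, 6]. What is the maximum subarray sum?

Using Kadane's algorithm on [-4, -2, 8, -10, 2, 6]:

Scanning through the array:
Position 1 (value -2): max_ending_here = -2, max_so_far = -2
Position 2 (value 8): max_ending_here = 8, max_so_far = 8
Position 3 (value -10): max_ending_here = -2, max_so_far = 8
Position 4 (value 2): max_ending_here = 2, max_so_far = 8
Position 5 (value 6): max_ending_here = 8, max_so_far = 8

Maximum subarray: [8]
Maximum sum: 8

The maximum subarray is [8] with sum 8. This subarray runs from index 2 to index 2.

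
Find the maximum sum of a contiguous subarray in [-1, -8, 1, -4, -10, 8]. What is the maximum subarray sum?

Using Kadane's algorithm on [-1, -8, 1, -4, -10, 8]:

Scanning through the array:
Position 1 (value -8): max_ending_here = -8, max_so_far = -1
Position 2 (value 1): max_ending_here = 1, max_so_far = 1
Position 3 (value -4): max_ending_here = -3, max_so_far = 1
Position 4 (value -10): max_ending_here = -10, max_so_far = 1
Position 5 (value 8): max_ending_here = 8, max_so_far = 8

Maximum subarray: [8]
Maximum sum: 8

The maximum subarray is [8] with sum 8. This subarray runs from index 5 to index 5.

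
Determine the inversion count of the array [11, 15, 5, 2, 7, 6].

Finding inversions in [11, 15, 5, 2, 7, 6]:

(0, 2): arr[0]=11 > arr[2]=5
(0, 3): arr[0]=11 > arr[3]=2
(0, 4): arr[0]=11 > arr[4]=7
(0, 5): arr[0]=11 > arr[5]=6
(1, 2): arr[1]=15 > arr[2]=5
(1, 3): arr[1]=15 > arr[3]=2
(1, 4): arr[1]=15 > arr[4]=7
(1, 5): arr[1]=15 > arr[5]=6
(2, 3): arr[2]=5 > arr[3]=2
(4, 5): arr[4]=7 > arr[5]=6

Total inversions: 10

The array has 10 inversion(s): (0,2), (0,3), (0,4), (0,5), (1,2), (1,3), (1,4), (1,5), (2,3), (4,5). Each pair (i,j) satisfies i < j and arr[i] > arr[j].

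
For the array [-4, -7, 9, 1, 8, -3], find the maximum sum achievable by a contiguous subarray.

Using Kadane's algorithm on [-4, -7, 9, 1, 8, -3]:

Scanning through the array:
Position 1 (value -7): max_ending_here = -7, max_so_far = -4
Position 2 (value 9): max_ending_here = 9, max_so_far = 9
Position 3 (value 1): max_ending_here = 10, max_so_far = 10
Position 4 (value 8): max_ending_here = 18, max_so_far = 18
Position 5 (value -3): max_ending_here = 15, max_so_far = 18

Maximum subarray: [9, 1, 8]
Maximum sum: 18

The maximum subarray is [9, 1, 8] with sum 18. This subarray runs from index 2 to index 4.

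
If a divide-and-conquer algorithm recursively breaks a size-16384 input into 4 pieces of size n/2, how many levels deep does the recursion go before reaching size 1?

For divide and conquer with division factor 2:

Problem sizes at each level:
Level 0: 16384
Level 1: 8192
Level 2: 4096
Level 3: 2048
Level 4: 1024
Level 5: 512
Level 6: 256
Level 7: 128
Level 8: 64
Level 9: 32
Level 10: 16
Level 11: 8
Level 12: 4
Level 13: 2
Level 14: 1

The root is level 0 and the size-1 base case is level 14 (the tree spans levels 0 through 14, i.e. 15 levels counting the root), so the depth is the number of divisions: log_2(16384) = 14

The recursion tree depth is log_2(16384) = 14. At each level, the problem size is divided by 2, so it takes 14 divisions to reduce to a base case of size 1. The algorithm makes 4 recursive calls at each level.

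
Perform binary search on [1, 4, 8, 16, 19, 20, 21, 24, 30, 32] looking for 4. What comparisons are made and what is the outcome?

Binary search for 4 in [1, 4, 8, 16, 19, 20, 21, 24, 30, 32]:

lo=0, hi=9, mid=4, arr[mid]=19 -> 19 > 4, search left half
lo=0, hi=3, mid=1, arr[mid]=4 -> Found target at index 1!

Binary search finds 4 at index 1 after 2 comparisons. The search repeatedly halves the search space by comparing with the middle element.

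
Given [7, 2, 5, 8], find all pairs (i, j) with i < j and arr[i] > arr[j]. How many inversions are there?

Finding inversions in [7, 2, 5, 8]:

(0, 1): arr[0]=7 > arr[1]=2
(0, 2): arr[0]=7 > arr[2]=5

Total inversions: 2

The array has 2 inversion(s): (0,1), (0,2). Each pair (i,j) satisfies i < j and arr[i] > arr[j].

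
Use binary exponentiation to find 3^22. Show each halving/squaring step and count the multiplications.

Computing 3^22 by squaring (build up from 3^1; each line after the first costs one multiplication):

3^1 = 3
3^2 = (3^1)^2 = 3^2 = 9
3^4 = (3^2)^2 = 9^2 = 81
3^5 = 3 * 3^4 = 3 * 81 = 243
3^10 = (3^5)^2 = 243^2 = 59049
3^11 = 3 * 3^10 = 3 * 59049 = 177147
3^22 = (3^11)^2 = 177147^2 = 31381059609

Result: 31381059609
Multiplications needed: 6 (6 lines after 3^1)

3^22 = 31381059609. Using exponentiation by squaring, this requires 6 multiplications. The key idea: if the exponent is even, square the half-power; if odd, multiply by the base once.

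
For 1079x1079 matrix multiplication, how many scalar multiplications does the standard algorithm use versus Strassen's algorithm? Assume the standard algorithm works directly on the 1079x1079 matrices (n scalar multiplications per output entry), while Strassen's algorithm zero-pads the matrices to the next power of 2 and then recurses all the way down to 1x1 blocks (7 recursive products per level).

Matrix multiplication for 1079x1079 matrices:

Strassen's algorithm requires power-of-2 dimensions. Pad 1079x1079 to 2048x2048 (next power of 2).

Standard algorithm: 1079^3 = 1256216039 multiplications
Strassen's algorithm: 7^(log2(2048)) = 7^11 = 1977326743 multiplications
Difference: 1256216039 - 1977326743 = -721110704 (Strassen uses MORE here due to padding overhead — for small or just-over-power-of-2 n, padding can outweigh the per-level savings)

Standard: 1256216039 multiplications (1079^3). Strassen: 1977326743 multiplications (7^11, after padding to 2048x2048). Strassen reduces 8 recursive multiplications to 7 at each level.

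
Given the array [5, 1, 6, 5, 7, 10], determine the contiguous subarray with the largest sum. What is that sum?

Using Kadane's algorithm on [5, 1, 6, 5, 7, 10]:

Scanning through the array:
Position 1 (value 1): max_ending_here = 6, max_so_far = 6
Position 2 (value 6): max_ending_here = 12, max_so_far = 12
Position 3 (value 5): max_ending_here = 17, max_so_far = 17
Position 4 (value 7): max_ending_here = 24, max_so_far = 24
Position 5 (value 10): max_ending_here = 34, max_so_far = 34

Maximum subarray: [5, 1, 6, 5, 7, 10]
Maximum sum: 34

The maximum subarray is [5, 1, 6, 5, 7, 10] with sum 34. This subarray runs from index 0 to index 5.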